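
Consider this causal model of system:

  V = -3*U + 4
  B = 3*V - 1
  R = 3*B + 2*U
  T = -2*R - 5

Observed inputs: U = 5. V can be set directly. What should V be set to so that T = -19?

V = 0

Intervening on V fixes its value directly, overriding its dependence on U.
Substituting into the R equation gives R = 9*V + 7.
Substituting into the T equation gives T = -18*V - 19.
Solve -18*V - 19 = -19: V = (-19 + 19) / -18 = 0.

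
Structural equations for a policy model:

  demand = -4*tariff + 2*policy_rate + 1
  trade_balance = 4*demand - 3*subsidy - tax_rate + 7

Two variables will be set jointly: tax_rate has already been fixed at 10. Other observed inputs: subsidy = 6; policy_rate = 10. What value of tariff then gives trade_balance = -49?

With tax_rate held at 10:
Substituting into the demand equation gives demand = -4*tariff + 21.
This gives trade_balance = -16*tariff + 63.
Solve -16*tariff + 63 = -49: tariff = (-49 - 63) / -16 = 7.

tariff = 7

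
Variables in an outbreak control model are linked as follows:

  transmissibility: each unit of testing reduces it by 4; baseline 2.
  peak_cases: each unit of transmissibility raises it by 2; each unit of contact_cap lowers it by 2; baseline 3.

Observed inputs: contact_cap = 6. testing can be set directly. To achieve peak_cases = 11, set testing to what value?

testing = -2

Substituting into the peak_cases equation gives peak_cases = -8*testing - 5.
Solve -8*testing - 5 = 11: testing = (11 + 5) / -8 = -2.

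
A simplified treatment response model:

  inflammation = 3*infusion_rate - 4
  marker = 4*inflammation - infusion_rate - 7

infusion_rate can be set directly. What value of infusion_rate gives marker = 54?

Substituting into the marker equation gives marker = 11*infusion_rate - 23.
Solve 11*infusion_rate - 23 = 54: infusion_rate = (54 + 23) / 11 = 7.

infusion_rate = 7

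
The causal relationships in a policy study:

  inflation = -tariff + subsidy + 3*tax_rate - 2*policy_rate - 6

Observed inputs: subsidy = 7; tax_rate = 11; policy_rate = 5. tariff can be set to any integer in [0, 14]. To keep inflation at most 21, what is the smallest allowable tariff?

Substituting into the inflation equation gives inflation = -tariff + 24.
Require -tariff + 24 ≤ 21, so tariff ≥ 3.
The smallest integer in [0, 14] satisfying this is 3.

tariff = 3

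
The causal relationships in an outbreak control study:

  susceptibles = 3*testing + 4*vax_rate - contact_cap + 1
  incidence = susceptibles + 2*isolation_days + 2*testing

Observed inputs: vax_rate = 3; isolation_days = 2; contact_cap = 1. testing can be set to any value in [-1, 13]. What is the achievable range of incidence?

Substituting into the susceptibles equation gives susceptibles = 3*testing + 12.
Substituting into the incidence equation gives incidence = 5*testing + 16.
Linear in testing, so extremes are at the endpoints: testing = -1 gives incidence = 11; testing = 13 gives incidence = 81.

11 to 81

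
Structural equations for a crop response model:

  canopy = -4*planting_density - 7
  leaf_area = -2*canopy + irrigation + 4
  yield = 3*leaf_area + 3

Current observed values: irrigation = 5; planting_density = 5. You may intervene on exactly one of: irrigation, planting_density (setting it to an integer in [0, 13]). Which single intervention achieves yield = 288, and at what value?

set planting_density = 9

Intervening on irrigation: yield = 3*irrigation + 177. Reaching 288 requires irrigation = 37, outside [0, 13].
Intervening on planting_density: with other inputs at their observed values, yield = 24*planting_density + 72. Solving for 288 gives planting_density = 9, within [0, 13].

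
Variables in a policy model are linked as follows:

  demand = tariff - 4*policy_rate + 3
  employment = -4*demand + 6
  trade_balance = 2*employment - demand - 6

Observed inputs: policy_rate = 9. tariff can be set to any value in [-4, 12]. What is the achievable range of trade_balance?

195 to 339

Substituting into the demand equation gives demand = tariff - 33.
employment becomes -4*tariff + 138.
Substituting into the trade_balance equation gives trade_balance = -9*tariff + 303.
Linear in tariff, so extremes are at the endpoints: tariff = -4 gives trade_balance = 339; tariff = 12 gives trade_balance = 195.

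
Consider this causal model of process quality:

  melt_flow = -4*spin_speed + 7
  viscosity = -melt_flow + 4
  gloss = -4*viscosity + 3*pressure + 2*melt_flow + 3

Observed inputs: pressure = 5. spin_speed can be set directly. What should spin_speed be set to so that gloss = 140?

Substituting into the viscosity equation gives viscosity = 4*spin_speed - 3.
Substituting into the gloss equation gives gloss = -24*spin_speed + 44.
Solve -24*spin_speed + 44 = 140: spin_speed = (140 - 44) / -24 = -4.

spin_speed = -4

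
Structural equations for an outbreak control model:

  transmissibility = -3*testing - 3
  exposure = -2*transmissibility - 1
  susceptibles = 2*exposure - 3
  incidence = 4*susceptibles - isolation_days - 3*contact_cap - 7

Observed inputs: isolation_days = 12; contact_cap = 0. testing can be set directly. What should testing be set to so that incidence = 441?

Substituting into the exposure equation gives exposure = 6*testing + 5.
So susceptibles = 12*testing + 7.
Substituting into the incidence equation gives incidence = 48*testing + 9.
Solve 48*testing + 9 = 441: testing = (441 - 9) / 48 = 9.

testing = 9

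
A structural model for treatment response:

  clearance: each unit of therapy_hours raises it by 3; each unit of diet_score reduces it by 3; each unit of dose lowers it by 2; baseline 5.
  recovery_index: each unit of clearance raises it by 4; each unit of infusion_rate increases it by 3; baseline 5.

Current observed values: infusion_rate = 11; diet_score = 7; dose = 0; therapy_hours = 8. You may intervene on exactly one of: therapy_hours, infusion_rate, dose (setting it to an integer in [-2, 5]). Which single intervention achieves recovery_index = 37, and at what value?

Intervening on therapy_hours: recovery_index = 12*therapy_hours - 26. Reaching 37 requires therapy_hours = 21/4, not an integer.
Intervening on infusion_rate: with other inputs at their observed values, recovery_index = 3*infusion_rate + 37. Solving for 37 gives infusion_rate = 0, within [-2, 5].
Intervening on dose: recovery_index = -8*dose + 70. Reaching 37 requires dose = 33/8, not an integer.

set infusion_rate = 0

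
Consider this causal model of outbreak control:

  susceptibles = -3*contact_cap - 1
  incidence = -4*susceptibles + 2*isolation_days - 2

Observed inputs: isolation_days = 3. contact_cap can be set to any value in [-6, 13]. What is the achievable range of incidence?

Substituting into the incidence equation gives incidence = 12*contact_cap + 8.
Linear in contact_cap, so extremes are at the endpoints: contact_cap = -6 gives incidence = -64; contact_cap = 13 gives incidence = 164.

-64 to 164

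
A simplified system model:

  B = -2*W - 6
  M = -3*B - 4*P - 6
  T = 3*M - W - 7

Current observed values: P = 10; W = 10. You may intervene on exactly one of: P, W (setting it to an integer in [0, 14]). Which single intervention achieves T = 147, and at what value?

Intervening on P: T = -12*P + 199. Reaching 147 requires P = 13/3, not an integer.
Intervening on W: with other inputs at their observed values, T = 17*W - 91. Solving for 147 gives W = 14, within [0, 14].

set W = 14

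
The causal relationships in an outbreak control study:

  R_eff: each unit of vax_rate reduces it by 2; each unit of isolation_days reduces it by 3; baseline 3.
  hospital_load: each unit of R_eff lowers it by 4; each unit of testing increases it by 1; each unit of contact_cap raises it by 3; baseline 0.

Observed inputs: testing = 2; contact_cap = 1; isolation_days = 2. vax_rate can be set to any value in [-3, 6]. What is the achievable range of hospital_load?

-7 to 65

Substituting into the R_eff equation gives R_eff = -2*vax_rate - 3.
hospital_load becomes 8*vax_rate + 17.
Linear in vax_rate, so extremes are at the endpoints: vax_rate = -3 gives hospital_load = -7; vax_rate = 6 gives hospital_load = 65.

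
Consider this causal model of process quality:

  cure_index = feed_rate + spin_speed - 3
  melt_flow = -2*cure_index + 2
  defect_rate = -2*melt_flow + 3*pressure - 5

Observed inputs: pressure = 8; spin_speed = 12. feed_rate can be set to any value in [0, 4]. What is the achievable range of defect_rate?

Substituting into the cure_index equation gives cure_index = feed_rate + 9.
melt_flow becomes -2*feed_rate - 16.
Substituting into the defect_rate equation gives defect_rate = 4*feed_rate + 51.
Linear in feed_rate, so extremes are at the endpoints: feed_rate = 0 gives defect_rate = 51; feed_rate = 4 gives defect_rate = 67.

51 to 67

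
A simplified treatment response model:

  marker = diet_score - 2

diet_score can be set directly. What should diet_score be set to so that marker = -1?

diet_score = 1

Solve diet_score - 2 = -1: diet_score = (-1 + 2) / 1 = 1.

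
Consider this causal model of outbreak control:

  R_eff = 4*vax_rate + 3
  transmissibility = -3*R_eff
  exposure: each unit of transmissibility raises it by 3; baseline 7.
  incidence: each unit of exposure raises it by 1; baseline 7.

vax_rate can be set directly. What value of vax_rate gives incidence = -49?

vax_rate = 1

Substituting into the transmissibility equation gives transmissibility = -12*vax_rate - 9.
Substituting into the exposure equation gives exposure = -36*vax_rate - 20.
Substituting into the incidence equation gives incidence = -36*vax_rate - 13.
Solve -36*vax_rate - 13 = -49: vax_rate = (-49 + 13) / -36 = 1.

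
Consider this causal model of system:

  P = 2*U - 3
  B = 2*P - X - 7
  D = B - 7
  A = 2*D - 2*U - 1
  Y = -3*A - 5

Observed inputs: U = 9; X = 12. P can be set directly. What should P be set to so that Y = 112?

Intervening on P fixes its value directly, overriding its dependence on U.
Substituting into the B equation gives B = 2*P - 19.
Substituting into the D equation gives D = 2*P - 26.
Substituting into the A equation gives A = 4*P - 71.
Substituting into the Y equation gives Y = -12*P + 208.
Solve -12*P + 208 = 112: P = (112 - 208) / -12 = 8.

P = 8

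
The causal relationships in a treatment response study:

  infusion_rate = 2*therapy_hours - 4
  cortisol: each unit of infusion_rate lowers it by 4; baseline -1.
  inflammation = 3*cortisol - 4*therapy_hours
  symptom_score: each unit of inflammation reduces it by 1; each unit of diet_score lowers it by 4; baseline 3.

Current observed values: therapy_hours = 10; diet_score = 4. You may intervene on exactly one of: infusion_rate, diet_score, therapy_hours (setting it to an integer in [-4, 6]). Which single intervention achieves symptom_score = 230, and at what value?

Intervening on infusion_rate: symptom_score = 12*infusion_rate + 30. Reaching 230 requires infusion_rate = 50/3, not an integer.
Intervening on diet_score: with other inputs at their observed values, symptom_score = -4*diet_score + 238. Solving for 230 gives diet_score = 2, within [-4, 6].
Intervening on therapy_hours: symptom_score = 28*therapy_hours - 58. Reaching 230 requires therapy_hours = 72/7, not an integer.

set diet_score = 2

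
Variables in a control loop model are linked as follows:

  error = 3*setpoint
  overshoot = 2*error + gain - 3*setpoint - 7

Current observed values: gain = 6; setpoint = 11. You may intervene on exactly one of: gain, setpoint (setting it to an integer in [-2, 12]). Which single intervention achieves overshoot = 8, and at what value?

set setpoint = 3

Intervening on gain: overshoot = gain + 26. Reaching 8 requires gain = -18, outside [-2, 12].
Intervening on setpoint: with other inputs at their observed values, overshoot = 3*setpoint - 1. Solving for 8 gives setpoint = 3, within [-2, 12].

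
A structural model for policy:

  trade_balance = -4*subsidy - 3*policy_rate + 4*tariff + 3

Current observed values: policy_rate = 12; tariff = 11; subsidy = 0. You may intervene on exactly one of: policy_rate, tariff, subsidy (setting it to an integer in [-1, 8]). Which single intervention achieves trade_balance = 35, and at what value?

Intervening on policy_rate: with other inputs at their observed values, trade_balance = -3*policy_rate + 47. Solving for 35 gives policy_rate = 4, within [-1, 8].
Intervening on tariff: trade_balance = 4*tariff - 33. Reaching 35 requires tariff = 17, outside [-1, 8].
Intervening on subsidy: trade_balance = -4*subsidy + 11. Reaching 35 requires subsidy = -6, outside [-1, 8].

set policy_rate = 4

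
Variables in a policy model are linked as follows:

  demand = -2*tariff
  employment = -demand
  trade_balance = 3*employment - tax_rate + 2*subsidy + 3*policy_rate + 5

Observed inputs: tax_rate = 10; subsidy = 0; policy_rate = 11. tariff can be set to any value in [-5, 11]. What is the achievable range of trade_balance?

Substituting into the employment equation gives employment = 2*tariff.
So trade_balance = 6*tariff + 28.
Linear in tariff, so extremes are at the endpoints: tariff = -5 gives trade_balance = -2; tariff = 11 gives trade_balance = 94.

-2 to 94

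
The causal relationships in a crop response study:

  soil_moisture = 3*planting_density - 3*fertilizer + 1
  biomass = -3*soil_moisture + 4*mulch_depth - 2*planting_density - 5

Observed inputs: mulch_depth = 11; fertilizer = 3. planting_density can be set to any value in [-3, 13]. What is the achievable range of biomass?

-80 to 96

Substituting into the soil_moisture equation gives soil_moisture = 3*planting_density - 8.
So biomass = -11*planting_density + 63.
Linear in planting_density, so extremes are at the endpoints: planting_density = -3 gives biomass = 96; planting_density = 13 gives biomass = -80.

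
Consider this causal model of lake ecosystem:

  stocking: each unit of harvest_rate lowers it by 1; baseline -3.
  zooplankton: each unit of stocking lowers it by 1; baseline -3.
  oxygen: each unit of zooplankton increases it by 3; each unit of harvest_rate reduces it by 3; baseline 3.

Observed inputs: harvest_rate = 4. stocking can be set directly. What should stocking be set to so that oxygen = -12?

Intervening on stocking fixes its value directly, overriding its dependence on harvest_rate.
Substituting into the oxygen equation gives oxygen = -3*stocking - 18.
Solve -3*stocking - 18 = -12: stocking = (-12 + 18) / -3 = -2.

stocking = -2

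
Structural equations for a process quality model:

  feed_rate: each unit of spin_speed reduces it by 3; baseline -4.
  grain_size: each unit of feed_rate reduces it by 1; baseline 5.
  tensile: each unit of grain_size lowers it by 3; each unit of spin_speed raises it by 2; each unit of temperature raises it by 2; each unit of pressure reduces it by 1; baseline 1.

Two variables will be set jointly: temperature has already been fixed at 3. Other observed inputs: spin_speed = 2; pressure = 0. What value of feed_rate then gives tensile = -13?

With temperature held at 3:
Intervening on feed_rate fixes its value directly, overriding its dependence on spin_speed.
Substituting into the tensile equation gives tensile = 3*feed_rate - 4.
Solve 3*feed_rate - 4 = -13: feed_rate = (-13 + 4) / 3 = -3.

feed_rate = -3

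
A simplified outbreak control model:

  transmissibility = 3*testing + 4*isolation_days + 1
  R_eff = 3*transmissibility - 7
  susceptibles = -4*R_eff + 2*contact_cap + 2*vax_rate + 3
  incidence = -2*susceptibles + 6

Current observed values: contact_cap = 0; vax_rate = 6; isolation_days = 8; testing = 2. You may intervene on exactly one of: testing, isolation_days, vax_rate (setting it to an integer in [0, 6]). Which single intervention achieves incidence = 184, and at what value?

Intervening on testing: incidence = 72*testing + 712. Reaching 184 requires testing = -22/3, not an integer.
Intervening on isolation_days: with other inputs at their observed values, incidence = 96*isolation_days + 88. Solving for 184 gives isolation_days = 1, within [0, 6].
Intervening on vax_rate: incidence = -4*vax_rate + 880. Reaching 184 requires vax_rate = 174, outside [0, 6].

set isolation_days = 1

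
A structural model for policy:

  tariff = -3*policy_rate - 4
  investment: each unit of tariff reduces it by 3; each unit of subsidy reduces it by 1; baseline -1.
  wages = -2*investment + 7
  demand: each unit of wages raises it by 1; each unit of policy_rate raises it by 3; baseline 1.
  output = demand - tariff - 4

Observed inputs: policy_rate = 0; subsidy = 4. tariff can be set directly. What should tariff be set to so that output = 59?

Intervening on tariff fixes its value directly, overriding its dependence on policy_rate.
Substituting into the investment equation gives investment = -3*tariff - 5.
Substituting into the wages equation gives wages = 6*tariff + 17.
So demand = 6*tariff + 18.
Substituting into the output equation gives output = 5*tariff + 14.
Solve 5*tariff + 14 = 59: tariff = (59 - 14) / 5 = 9.

tariff = 9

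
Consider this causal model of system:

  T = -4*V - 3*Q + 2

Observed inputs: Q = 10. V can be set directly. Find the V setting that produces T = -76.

V = 12

Substituting into the T equation gives T = -4*V - 28.
Solve -4*V - 28 = -76: V = (-76 + 28) / -4 = 12.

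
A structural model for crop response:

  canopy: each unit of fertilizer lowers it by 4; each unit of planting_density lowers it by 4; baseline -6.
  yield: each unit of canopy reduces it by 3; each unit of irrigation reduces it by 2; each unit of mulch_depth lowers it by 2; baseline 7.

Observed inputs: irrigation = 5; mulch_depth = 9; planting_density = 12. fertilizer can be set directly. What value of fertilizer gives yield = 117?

Substituting into the canopy equation gives canopy = -4*fertilizer - 54.
This gives yield = 12*fertilizer + 141.
Solve 12*fertilizer + 141 = 117: fertilizer = (117 - 141) / 12 = -2.

fertilizer = -2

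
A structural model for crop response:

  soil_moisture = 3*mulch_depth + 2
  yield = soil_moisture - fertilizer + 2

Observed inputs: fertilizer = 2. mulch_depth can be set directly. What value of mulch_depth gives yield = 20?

mulch_depth = 6

Substituting into the yield equation gives yield = 3*mulch_depth + 2.
Solve 3*mulch_depth + 2 = 20: mulch_depth = (20 - 2) / 3 = 6.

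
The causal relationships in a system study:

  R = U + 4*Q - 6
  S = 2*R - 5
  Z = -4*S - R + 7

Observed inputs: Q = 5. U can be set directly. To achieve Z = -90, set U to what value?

Substituting into the R equation gives R = U + 14.
Substituting into the S equation gives S = 2*U + 23.
Substituting into the Z equation gives Z = -9*U - 99.
Solve -9*U - 99 = -90: U = (-90 + 99) / -9 = -1.

U = -1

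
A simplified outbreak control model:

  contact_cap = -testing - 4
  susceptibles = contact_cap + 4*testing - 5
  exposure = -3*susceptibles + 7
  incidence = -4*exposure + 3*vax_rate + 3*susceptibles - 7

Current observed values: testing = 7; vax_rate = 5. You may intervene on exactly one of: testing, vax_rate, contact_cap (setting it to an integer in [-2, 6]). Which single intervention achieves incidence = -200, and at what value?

set testing = -1

Intervening on testing: with other inputs at their observed values, incidence = 45*testing - 155. Solving for -200 gives testing = -1, within [-2, 6].
Intervening on vax_rate: incidence = 3*vax_rate + 145. Reaching -200 requires vax_rate = -115, outside [-2, 6].
Intervening on contact_cap: incidence = 15*contact_cap + 325. Reaching -200 requires contact_cap = -35, outside [-2, 6].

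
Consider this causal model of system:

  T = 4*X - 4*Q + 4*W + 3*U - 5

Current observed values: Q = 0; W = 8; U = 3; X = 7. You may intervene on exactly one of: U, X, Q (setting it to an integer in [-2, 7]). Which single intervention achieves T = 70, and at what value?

set U = 5

Intervening on U: with other inputs at their observed values, T = 3*U + 55. Solving for 70 gives U = 5, within [-2, 7].
Intervening on X: T = 4*X + 36. Reaching 70 requires X = 17/2, not an integer.
Intervening on Q: T = -4*Q + 64. Reaching 70 requires Q = -3/2, not an integer.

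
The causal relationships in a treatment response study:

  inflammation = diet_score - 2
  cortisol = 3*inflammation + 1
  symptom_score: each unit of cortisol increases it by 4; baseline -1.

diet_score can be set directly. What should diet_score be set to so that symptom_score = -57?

diet_score = -3

Substituting into the cortisol equation gives cortisol = 3*diet_score - 5.
Substituting into the symptom_score equation gives symptom_score = 12*diet_score - 21.
Solve 12*diet_score - 21 = -57: diet_score = (-57 + 21) / 12 = -3.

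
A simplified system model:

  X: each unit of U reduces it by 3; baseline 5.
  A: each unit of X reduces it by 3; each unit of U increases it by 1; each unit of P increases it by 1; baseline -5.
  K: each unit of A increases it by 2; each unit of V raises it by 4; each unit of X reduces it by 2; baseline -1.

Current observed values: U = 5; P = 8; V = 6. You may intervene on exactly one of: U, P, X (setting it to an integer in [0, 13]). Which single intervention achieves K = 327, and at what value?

Intervening on U: with other inputs at their observed values, K = 26*U - 11. Solving for 327 gives U = 13, within [0, 13].
Intervening on P: K = 2*P + 103. Reaching 327 requires P = 112, outside [0, 13].
Intervening on X: K = -8*X + 39. Reaching 327 requires X = -36, outside [0, 13].

set U = 13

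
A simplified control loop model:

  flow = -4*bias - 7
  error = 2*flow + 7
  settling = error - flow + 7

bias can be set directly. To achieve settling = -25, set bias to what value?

Substituting into the error equation gives error = -8*bias - 7.
Substituting into the settling equation gives settling = -4*bias + 7.
Solve -4*bias + 7 = -25: bias = (-25 - 7) / -4 = 8.

bias = 8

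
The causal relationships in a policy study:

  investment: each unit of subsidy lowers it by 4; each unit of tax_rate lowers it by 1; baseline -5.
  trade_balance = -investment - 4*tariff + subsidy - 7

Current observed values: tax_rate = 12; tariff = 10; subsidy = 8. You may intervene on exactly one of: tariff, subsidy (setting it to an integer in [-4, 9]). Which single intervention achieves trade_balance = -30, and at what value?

set subsidy = 0

Intervening on tariff: trade_balance = -4*tariff + 50. Reaching -30 requires tariff = 20, outside [-4, 9].
Intervening on subsidy: with other inputs at their observed values, trade_balance = 5*subsidy - 30. Solving for -30 gives subsidy = 0, within [-4, 9].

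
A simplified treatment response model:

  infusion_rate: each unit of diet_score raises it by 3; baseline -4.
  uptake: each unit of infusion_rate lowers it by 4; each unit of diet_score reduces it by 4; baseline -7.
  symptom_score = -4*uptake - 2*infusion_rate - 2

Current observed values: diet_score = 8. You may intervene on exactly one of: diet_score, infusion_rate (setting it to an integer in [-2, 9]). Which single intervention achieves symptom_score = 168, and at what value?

set infusion_rate = 1

Intervening on diet_score: symptom_score = 58*diet_score - 30. Reaching 168 requires diet_score = 99/29, not an integer.
Intervening on infusion_rate: with other inputs at their observed values, symptom_score = 14*infusion_rate + 154. Solving for 168 gives infusion_rate = 1, within [-2, 9].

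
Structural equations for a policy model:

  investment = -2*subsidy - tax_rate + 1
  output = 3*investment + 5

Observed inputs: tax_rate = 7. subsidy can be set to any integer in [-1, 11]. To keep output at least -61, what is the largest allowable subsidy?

subsidy = 8

Substituting into the investment equation gives investment = -2*subsidy - 6.
So output = -6*subsidy - 13.
Require -6*subsidy - 13 ≥ -61, so subsidy ≤ 8.
The largest integer in [-1, 11] satisfying this is 8.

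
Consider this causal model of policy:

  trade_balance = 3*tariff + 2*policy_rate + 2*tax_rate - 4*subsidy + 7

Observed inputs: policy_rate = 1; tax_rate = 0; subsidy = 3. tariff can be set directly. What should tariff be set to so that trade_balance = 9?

Substituting into the trade_balance equation gives trade_balance = 3*tariff - 3.
Solve 3*tariff - 3 = 9: tariff = (9 + 3) / 3 = 4.

tariff = 4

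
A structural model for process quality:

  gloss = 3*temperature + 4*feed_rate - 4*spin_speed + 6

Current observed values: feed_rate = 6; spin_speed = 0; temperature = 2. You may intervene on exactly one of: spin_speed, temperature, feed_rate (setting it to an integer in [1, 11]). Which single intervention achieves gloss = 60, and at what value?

set temperature = 10

Intervening on spin_speed: gloss = -4*spin_speed + 36. Reaching 60 requires spin_speed = -6, outside [1, 11].
Intervening on temperature: with other inputs at their observed values, gloss = 3*temperature + 30. Solving for 60 gives temperature = 10, within [1, 11].
Intervening on feed_rate: gloss = 4*feed_rate + 12. Reaching 60 requires feed_rate = 12, outside [1, 11].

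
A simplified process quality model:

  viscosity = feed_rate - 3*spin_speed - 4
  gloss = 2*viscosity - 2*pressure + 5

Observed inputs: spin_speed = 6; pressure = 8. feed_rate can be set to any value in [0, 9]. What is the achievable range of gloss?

-55 to -37

Substituting into the viscosity equation gives viscosity = feed_rate - 22.
Substituting into the gloss equation gives gloss = 2*feed_rate - 55.
Linear in feed_rate, so extremes are at the endpoints: feed_rate = 0 gives gloss = -55; feed_rate = 9 gives gloss = -37.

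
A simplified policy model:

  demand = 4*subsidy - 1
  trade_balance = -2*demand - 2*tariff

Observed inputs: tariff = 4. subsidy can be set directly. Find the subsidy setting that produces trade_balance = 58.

Substituting into the trade_balance equation gives trade_balance = -8*subsidy - 6.
Solve -8*subsidy - 6 = 58: subsidy = (58 + 6) / -8 = -8.

subsidy = -8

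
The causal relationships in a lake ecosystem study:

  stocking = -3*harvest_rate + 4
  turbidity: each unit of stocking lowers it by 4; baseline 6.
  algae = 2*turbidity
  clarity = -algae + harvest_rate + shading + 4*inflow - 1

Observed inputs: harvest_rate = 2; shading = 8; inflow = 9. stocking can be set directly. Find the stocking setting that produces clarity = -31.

stocking = -8

Intervening on stocking fixes its value directly, overriding its dependence on harvest_rate.
Substituting into the algae equation gives algae = -8*stocking + 12.
Substituting into the clarity equation gives clarity = 8*stocking + 33.
Solve 8*stocking + 33 = -31: stocking = (-31 - 33) / 8 = -8.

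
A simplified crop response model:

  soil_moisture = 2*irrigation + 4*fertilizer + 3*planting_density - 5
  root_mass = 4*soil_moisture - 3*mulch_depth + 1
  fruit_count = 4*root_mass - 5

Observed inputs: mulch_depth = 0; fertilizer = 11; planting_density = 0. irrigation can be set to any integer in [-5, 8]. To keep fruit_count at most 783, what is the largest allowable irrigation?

irrigation = 5

Substituting into the soil_moisture equation gives soil_moisture = 2*irrigation + 39.
This gives root_mass = 8*irrigation + 157.
So fruit_count = 32*irrigation + 623.
Require 32*irrigation + 623 ≤ 783, so irrigation ≤ 5.
The largest integer in [-5, 8] satisfying this is 5.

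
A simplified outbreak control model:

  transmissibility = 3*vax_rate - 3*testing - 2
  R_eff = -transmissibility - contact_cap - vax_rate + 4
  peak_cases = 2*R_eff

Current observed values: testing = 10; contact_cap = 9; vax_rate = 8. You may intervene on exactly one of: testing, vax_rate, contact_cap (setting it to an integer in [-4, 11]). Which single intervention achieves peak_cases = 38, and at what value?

set vax_rate = 2

Intervening on testing: peak_cases = 6*testing - 70. Reaching 38 requires testing = 18, outside [-4, 11].
Intervening on vax_rate: with other inputs at their observed values, peak_cases = -8*vax_rate + 54. Solving for 38 gives vax_rate = 2, within [-4, 11].
Intervening on contact_cap: peak_cases = -2*contact_cap + 8. Reaching 38 requires contact_cap = -15, outside [-4, 11].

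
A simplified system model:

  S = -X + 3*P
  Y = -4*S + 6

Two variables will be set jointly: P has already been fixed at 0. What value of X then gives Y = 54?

X = 12

With P held at 0:
Substituting into the S equation gives S = -X.
Substituting into the Y equation gives Y = 4*X + 6.
Solve 4*X + 6 = 54: X = (54 - 6) / 4 = 12.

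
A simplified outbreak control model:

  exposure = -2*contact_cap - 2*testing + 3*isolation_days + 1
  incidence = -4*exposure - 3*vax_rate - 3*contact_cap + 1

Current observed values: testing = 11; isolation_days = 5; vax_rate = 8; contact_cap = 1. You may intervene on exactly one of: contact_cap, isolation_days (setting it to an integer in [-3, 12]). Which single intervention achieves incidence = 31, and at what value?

set contact_cap = 6

Intervening on contact_cap: with other inputs at their observed values, incidence = 5*contact_cap + 1. Solving for 31 gives contact_cap = 6, within [-3, 12].
Intervening on isolation_days: incidence = -12*isolation_days + 66. Reaching 31 requires isolation_days = 35/12, not an integer.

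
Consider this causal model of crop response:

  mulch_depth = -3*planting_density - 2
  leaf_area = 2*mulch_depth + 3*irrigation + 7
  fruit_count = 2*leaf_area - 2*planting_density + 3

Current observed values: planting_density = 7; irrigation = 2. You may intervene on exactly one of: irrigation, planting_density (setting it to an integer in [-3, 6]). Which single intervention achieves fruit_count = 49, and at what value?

set planting_density = -2

Intervening on irrigation: fruit_count = 6*irrigation - 89. Reaching 49 requires irrigation = 23, outside [-3, 6].
Intervening on planting_density: with other inputs at their observed values, fruit_count = -14*planting_density + 21. Solving for 49 gives planting_density = -2, within [-3, 6].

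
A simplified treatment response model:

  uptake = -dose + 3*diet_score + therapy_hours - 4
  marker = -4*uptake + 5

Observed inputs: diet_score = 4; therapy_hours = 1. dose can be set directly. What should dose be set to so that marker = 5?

Substituting into the uptake equation gives uptake = -dose + 9.
Substituting into the marker equation gives marker = 4*dose - 31.
Solve 4*dose - 31 = 5: dose = (5 + 31) / 4 = 9.

dose = 9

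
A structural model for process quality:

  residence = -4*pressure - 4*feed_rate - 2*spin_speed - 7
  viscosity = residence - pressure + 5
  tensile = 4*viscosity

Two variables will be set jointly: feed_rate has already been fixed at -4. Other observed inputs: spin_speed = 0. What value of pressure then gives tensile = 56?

With feed_rate held at -4:
Substituting into the residence equation gives residence = -4*pressure + 9.
viscosity becomes -5*pressure + 14.
This gives tensile = -20*pressure + 56.
Solve -20*pressure + 56 = 56: pressure = (56 - 56) / -20 = 0.

pressure = 0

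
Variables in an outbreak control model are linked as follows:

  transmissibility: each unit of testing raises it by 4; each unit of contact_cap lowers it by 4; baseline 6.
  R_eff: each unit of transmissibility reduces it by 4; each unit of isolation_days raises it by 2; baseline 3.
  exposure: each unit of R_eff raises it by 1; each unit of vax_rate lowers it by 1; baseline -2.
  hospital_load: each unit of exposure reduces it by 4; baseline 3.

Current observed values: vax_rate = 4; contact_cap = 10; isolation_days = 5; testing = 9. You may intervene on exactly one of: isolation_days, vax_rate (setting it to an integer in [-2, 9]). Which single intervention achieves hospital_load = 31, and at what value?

Intervening on isolation_days: with other inputs at their observed values, hospital_load = -8*isolation_days + 47. Solving for 31 gives isolation_days = 2, within [-2, 9].
Intervening on vax_rate: hospital_load = 4*vax_rate - 9. Reaching 31 requires vax_rate = 10, outside [-2, 9].

set isolation_days = 2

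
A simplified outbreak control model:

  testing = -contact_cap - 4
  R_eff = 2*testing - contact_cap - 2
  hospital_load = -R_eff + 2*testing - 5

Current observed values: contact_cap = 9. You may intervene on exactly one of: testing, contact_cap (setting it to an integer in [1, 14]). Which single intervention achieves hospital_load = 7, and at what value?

Intervening on testing: the paths from testing to hospital_load cancel (net effect zero), leaving hospital_load = 6; 7 is unreachable this way.
Intervening on contact_cap: with other inputs at their observed values, hospital_load = contact_cap - 3. Solving for 7 gives contact_cap = 10, within [1, 14].

set contact_cap = 10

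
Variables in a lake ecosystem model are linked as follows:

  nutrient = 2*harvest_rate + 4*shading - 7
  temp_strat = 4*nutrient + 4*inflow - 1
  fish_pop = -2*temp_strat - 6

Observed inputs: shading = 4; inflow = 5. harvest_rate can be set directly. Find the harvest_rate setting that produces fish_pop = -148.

Substituting into the nutrient equation gives nutrient = 2*harvest_rate + 9.
So temp_strat = 8*harvest_rate + 55.
Substituting into the fish_pop equation gives fish_pop = -16*harvest_rate - 116.
Solve -16*harvest_rate - 116 = -148: harvest_rate = (-148 + 116) / -16 = 2.

harvest_rate = 2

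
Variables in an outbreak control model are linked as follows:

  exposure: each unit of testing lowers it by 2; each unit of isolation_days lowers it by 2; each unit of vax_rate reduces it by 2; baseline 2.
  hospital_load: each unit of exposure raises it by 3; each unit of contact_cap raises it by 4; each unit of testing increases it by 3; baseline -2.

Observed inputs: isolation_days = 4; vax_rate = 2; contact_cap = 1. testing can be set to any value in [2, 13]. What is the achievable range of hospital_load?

-67 to -34

Substituting into the exposure equation gives exposure = -2*testing - 10.
hospital_load becomes -3*testing - 28.
Linear in testing, so extremes are at the endpoints: testing = 2 gives hospital_load = -34; testing = 13 gives hospital_load = -67.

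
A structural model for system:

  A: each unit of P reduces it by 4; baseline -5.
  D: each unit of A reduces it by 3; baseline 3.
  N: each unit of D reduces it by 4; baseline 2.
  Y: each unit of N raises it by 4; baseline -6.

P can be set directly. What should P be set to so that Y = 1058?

P = -7

Substituting into the D equation gives D = 12*P + 18.
Substituting into the N equation gives N = -48*P - 70.
Substituting into the Y equation gives Y = -192*P - 286.
Solve -192*P - 286 = 1058: P = (1058 + 286) / -192 = -7.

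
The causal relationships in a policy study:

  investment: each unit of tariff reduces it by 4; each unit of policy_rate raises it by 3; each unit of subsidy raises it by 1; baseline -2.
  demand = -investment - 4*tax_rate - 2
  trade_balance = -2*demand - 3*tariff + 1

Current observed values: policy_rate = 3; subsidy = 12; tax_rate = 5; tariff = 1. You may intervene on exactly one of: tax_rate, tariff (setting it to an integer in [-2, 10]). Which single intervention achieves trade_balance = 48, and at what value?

Intervening on tax_rate: with other inputs at their observed values, trade_balance = 8*tax_rate + 32. Solving for 48 gives tax_rate = 2, within [-2, 10].
Intervening on tariff: trade_balance = -11*tariff + 83. Reaching 48 requires tariff = 35/11, not an integer.

set tax_rate = 2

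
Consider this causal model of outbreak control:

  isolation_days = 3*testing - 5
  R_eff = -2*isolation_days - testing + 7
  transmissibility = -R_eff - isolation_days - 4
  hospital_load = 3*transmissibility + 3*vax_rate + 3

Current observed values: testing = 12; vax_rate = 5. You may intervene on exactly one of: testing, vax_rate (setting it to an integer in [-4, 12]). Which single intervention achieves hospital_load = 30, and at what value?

Intervening on testing: with other inputs at their observed values, hospital_load = 12*testing - 30. Solving for 30 gives testing = 5, within [-4, 12].
Intervening on vax_rate: hospital_load = 3*vax_rate + 99. Reaching 30 requires vax_rate = -23, outside [-4, 12].

set testing = 5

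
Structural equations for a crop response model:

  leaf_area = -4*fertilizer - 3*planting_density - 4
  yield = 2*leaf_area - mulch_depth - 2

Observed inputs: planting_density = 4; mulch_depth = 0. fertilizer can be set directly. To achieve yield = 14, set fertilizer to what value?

Substituting into the leaf_area equation gives leaf_area = -4*fertilizer - 16.
Substituting into the yield equation gives yield = -8*fertilizer - 34.
Solve -8*fertilizer - 34 = 14: fertilizer = (14 + 34) / -8 = -6.

fertilizer = -6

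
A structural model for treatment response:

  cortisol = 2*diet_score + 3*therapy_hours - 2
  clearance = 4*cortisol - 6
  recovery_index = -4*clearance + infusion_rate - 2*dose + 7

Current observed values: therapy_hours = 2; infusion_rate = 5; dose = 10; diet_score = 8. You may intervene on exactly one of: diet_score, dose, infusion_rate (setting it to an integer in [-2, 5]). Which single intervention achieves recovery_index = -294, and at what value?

set dose = 5

Intervening on diet_score: recovery_index = -32*diet_score - 48. Reaching -294 requires diet_score = 123/16, not an integer.
Intervening on dose: with other inputs at their observed values, recovery_index = -2*dose - 284. Solving for -294 gives dose = 5, within [-2, 5].
Intervening on infusion_rate: recovery_index = infusion_rate - 309. Reaching -294 requires infusion_rate = 15, outside [-2, 5].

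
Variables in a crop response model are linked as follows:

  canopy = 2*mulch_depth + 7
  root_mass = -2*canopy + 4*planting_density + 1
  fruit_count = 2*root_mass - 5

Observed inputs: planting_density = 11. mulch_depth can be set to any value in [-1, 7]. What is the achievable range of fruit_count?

Substituting into the root_mass equation gives root_mass = -4*mulch_depth + 31.
fruit_count becomes -8*mulch_depth + 57.
Linear in mulch_depth, so extremes are at the endpoints: mulch_depth = -1 gives fruit_count = 65; mulch_depth = 7 gives fruit_count = 1.

1 to 65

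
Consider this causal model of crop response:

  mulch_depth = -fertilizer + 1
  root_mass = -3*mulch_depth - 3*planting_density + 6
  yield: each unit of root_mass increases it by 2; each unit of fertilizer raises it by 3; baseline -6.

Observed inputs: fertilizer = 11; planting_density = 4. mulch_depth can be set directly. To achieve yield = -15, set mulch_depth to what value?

Intervening on mulch_depth fixes its value directly, overriding its dependence on fertilizer.
Substituting into the root_mass equation gives root_mass = -3*mulch_depth - 6.
Substituting into the yield equation gives yield = -6*mulch_depth + 15.
Solve -6*mulch_depth + 15 = -15: mulch_depth = (-15 - 15) / -6 = 5.

mulch_depth = 5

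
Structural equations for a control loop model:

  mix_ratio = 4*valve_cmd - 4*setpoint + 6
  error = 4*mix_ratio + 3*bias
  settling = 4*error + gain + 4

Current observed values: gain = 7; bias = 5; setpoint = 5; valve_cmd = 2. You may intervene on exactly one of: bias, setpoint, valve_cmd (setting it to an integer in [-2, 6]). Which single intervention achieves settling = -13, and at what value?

Intervening on bias: with other inputs at their observed values, settling = 12*bias - 85. Solving for -13 gives bias = 6, within [-2, 6].
Intervening on setpoint: settling = -64*setpoint + 295. Reaching -13 requires setpoint = 77/16, not an integer.
Intervening on valve_cmd: settling = 64*valve_cmd - 153. Reaching -13 requires valve_cmd = 35/16, not an integer.

set bias = 6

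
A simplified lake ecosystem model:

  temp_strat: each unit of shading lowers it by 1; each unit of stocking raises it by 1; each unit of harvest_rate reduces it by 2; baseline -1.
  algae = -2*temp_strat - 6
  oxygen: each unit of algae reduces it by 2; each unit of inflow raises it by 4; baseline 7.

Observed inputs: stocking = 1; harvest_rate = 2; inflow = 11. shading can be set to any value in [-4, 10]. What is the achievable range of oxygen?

Substituting into the temp_strat equation gives temp_strat = -shading - 4.
Substituting into the algae equation gives algae = 2*shading + 2.
Substituting into the oxygen equation gives oxygen = -4*shading + 47.
Linear in shading, so extremes are at the endpoints: shading = -4 gives oxygen = 63; shading = 10 gives oxygen = 7.

7 to 63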